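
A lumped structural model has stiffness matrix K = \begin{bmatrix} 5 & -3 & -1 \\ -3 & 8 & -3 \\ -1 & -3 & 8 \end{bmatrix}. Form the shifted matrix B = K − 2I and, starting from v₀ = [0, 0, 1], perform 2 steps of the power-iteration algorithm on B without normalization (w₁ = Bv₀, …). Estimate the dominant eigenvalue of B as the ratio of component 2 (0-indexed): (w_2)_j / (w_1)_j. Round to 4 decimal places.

7.6667

B = K − 2I has rows (3, -3, -1); (-3, 6, -3); (-1, -3, 6)
w1 = Bv₀ = (-1, -3, 6)
w2 = Bw1 = (0, -33, 46)
Ratio: 46/6 = 7.6667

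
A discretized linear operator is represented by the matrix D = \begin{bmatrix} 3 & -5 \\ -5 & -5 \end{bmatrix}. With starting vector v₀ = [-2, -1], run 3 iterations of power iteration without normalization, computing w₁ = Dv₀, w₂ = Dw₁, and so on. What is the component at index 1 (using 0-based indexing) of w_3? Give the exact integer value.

740

w1 = Dv₀ = (-1, 15)
w2 = Dw1 = (-78, -70)
w3 = Dw2 = (116, 740)
The requested component of w3 is 740.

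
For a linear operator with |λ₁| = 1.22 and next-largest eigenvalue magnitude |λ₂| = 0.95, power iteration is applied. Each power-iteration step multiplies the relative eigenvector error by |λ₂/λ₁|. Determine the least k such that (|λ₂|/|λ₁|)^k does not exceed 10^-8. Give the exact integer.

74

|λ₂/λ₁| = 0.95/1.22 = 0.77869
Need k ≥ ln(10^-8) / ln(0.77869) = -18.4207 / -0.2501 ≈ 73.640
Smallest integer k satisfying the bound: 74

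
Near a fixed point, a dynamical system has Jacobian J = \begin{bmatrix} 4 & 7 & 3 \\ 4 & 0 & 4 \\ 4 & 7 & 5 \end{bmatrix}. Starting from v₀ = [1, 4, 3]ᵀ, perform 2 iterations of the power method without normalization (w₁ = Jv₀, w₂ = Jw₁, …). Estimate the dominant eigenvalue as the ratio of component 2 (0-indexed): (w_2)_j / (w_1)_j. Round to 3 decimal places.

λ ≈ 10.872

w1 = Jv₀ = (4·1 + 7·4 + 3·3; 4·1 + 0·4 + 4·3; 4·1 + 7·4 + 5·3) = (41, 16, 47)
w2 = Jw1 = (4·41 + 7·16 + 3·47; 4·41 + 0·16 + 4·47; 4·41 + 7·16 + 5·47) = (417, 352, 511)
Ratio at component: 511 / 47 = 10.872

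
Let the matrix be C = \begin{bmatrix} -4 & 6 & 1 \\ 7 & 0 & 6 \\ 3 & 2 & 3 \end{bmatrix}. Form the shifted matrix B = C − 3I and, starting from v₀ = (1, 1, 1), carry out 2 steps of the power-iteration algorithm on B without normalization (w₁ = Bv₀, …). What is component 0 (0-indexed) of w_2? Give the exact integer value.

65

B = C − 3I has rows (-7, 6, 1); (7, -3, 6); (3, 2, 0)
w1 = Bv₀ = (0, 10, 5)
w2 = Bw1 = (65, 0, 20)
Requested component of w2: 65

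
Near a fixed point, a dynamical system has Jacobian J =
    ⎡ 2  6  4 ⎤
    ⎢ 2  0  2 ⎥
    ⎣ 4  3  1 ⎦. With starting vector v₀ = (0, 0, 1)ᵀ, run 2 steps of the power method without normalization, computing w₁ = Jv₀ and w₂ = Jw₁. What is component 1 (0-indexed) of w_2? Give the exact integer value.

10

w1 = Jv₀ = (4, 2, 1)
w2 = Jw1 = (24, 10, 23)
The requested component of w2 is 10.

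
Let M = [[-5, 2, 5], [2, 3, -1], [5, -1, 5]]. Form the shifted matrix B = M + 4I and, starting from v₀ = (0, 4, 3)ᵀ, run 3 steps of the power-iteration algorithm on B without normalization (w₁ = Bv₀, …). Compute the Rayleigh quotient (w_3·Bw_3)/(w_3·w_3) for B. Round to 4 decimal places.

μ ≈ 10.4734

B = M + 4I has rows (-1, 2, 5); (2, 7, -1); (5, -1, 9)
w1 = Bv₀ = (23, 25, 23)
w2 = Bw1 = (142, 198, 297)
w3 = Bw2 = (1739, 1373, 3185)
Bw3 = (16932, 9904, 35987)
w3·Bw3 = 157661535; w3·w3 = 15053475; μ ≈ 157661535/15053475 = 10.4734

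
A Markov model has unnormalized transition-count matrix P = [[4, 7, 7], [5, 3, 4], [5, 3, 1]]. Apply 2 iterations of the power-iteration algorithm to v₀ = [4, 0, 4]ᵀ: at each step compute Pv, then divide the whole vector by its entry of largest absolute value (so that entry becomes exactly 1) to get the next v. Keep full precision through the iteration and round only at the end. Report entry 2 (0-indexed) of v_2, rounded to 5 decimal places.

Pv0 = (44.000000, 36.000000, 24.000000); divide by 44.000000 → v1 = (1.000000, 0.818182, 0.545455)
Pv1 = (13.545455, 9.636364, 8.000000); divide by 13.545455 → v2 = (1.000000, 0.711409, 0.590604)
Requested entry of v2: 352/596 = 0.59060

0.59060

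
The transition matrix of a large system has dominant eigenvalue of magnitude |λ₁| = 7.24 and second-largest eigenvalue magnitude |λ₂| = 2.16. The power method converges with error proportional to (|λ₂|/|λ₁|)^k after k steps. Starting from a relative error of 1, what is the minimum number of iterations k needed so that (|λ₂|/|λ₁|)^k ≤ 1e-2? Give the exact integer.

|λ₂/λ₁| = 2.16/7.24 = 0.29834
Need k ≥ ln(1e-2) / ln(0.29834) = -4.6052 / -1.2095 ≈ 3.807
Smallest integer k satisfying the bound: 4

4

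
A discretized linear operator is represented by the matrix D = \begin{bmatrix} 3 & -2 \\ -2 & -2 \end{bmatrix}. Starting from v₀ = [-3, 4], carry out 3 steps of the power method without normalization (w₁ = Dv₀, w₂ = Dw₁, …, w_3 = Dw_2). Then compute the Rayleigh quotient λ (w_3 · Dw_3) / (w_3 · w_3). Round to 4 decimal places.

w1 = Dv₀ = (-17, -2)
w2 = Dw1 = (-47, 38)
w3 = Dw2 = (-217, 18)
Dw3 = (-687, 398)
w3·Dw3 = (-217)·(-687) + 18·398 = 156243; w3·w3 = (-217)·(-217) + 18·18 = 47413
λ ≈ 156243/47413 = 3.2954

3.2954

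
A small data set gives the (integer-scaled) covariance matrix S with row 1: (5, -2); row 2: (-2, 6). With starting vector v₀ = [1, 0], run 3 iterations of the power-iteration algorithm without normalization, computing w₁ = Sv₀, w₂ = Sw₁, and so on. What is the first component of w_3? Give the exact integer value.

189

w1 = Sv₀ = (5, -2)
w2 = Sw1 = (29, -22)
w3 = Sw2 = (189, -190)
The requested component of w3 is 189.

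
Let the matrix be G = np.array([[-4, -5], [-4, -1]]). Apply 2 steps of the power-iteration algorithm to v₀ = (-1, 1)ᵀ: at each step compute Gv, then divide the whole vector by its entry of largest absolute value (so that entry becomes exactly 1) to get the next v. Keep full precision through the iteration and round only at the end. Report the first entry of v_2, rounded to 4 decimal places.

Gv0 = (-1.00000, 3.00000); divide by 3.00000 → v1 = (-0.33333, 1.00000)
Gv1 = (-3.66667, 0.33333); divide by -3.66667 → v2 = (1.00000, -0.09091)
Requested entry of v2: -11/-11 = 1.0000

1.0000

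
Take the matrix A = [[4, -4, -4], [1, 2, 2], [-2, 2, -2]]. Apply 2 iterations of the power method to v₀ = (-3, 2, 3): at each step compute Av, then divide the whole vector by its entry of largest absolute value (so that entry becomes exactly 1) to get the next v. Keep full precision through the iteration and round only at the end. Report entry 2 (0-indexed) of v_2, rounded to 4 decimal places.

Av0 = (-32.00000, 7.00000, 4.00000); divide by -32.00000 → v1 = (1.00000, -0.21875, -0.12500)
Av1 = (5.37500, 0.31250, -2.18750); divide by 5.37500 → v2 = (1.00000, 0.05814, -0.40698)
Requested entry of v2: 70/-172 = -0.4070

-0.4070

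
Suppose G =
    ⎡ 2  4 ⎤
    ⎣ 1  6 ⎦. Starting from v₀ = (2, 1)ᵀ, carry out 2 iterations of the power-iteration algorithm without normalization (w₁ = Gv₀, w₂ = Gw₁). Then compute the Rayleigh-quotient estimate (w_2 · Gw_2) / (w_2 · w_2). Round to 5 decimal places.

λ ≈ 6.77647

w1 = Gv₀ = (2·2 + 4·1; 1·2 + 6·1) = (8, 8)
w2 = Gw1 = (2·8 + 4·8; 1·8 + 6·8) = (48, 56)
Gw2 = (320, 384)
w2·Gw2 = 48·320 + 56·384 = 36864; w2·w2 = 48·48 + 56·56 = 5440
λ ≈ 36864/5440 = 6.77647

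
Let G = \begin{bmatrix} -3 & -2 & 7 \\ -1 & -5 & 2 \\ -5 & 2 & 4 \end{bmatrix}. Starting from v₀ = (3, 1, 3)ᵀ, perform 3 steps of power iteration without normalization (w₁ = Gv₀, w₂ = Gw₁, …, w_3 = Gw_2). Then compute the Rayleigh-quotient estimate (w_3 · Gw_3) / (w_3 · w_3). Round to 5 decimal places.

-2.78440

w1 = Gv₀ = ((-3)·3 + (-2)·1 + 7·3; (-1)·3 + (-5)·1 + 2·3; (-5)·3 + 2·1 + 4·3) = (10, -2, -1)
w2 = Gw1 = ((-3)·10 + (-2)·(-2) + 7·(-1); (-1)·10 + (-5)·(-2) + 2·(-1); (-5)·10 + 2·(-2) + 4·(-1)) = (-33, -2, -58)
w3 = Gw2 = (-303, -73, -71)
Gw3 = (558, 526, 1085)
w3·Gw3 = (-303)·558 + (-73)·526 + (-71)·1085 = -284507; w3·w3 = (-303)·(-303) + (-73)·(-73) + (-71)·(-71) = 102179
λ ≈ -284507/102179 = -2.78440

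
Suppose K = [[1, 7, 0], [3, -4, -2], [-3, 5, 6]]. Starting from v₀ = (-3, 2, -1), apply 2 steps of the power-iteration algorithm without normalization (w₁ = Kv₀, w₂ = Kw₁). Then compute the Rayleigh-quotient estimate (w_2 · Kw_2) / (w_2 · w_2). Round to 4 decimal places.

w1 = Kv₀ = (11, -15, 13)
w2 = Kw1 = (-94, 67, -30)
Kw2 = (375, -490, 437)
w2·Kw2 = (-94)·375 + 67·(-490) + (-30)·437 = -81190; w2·w2 = (-94)·(-94) + 67·67 + (-30)·(-30) = 14225
λ ≈ -81190/14225 = -5.7076

-5.7076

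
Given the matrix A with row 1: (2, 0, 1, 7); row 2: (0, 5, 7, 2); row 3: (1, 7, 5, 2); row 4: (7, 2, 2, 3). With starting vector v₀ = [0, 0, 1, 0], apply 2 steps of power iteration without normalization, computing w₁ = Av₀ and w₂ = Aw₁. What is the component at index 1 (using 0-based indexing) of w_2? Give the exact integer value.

w1 = Av₀ = (1, 7, 5, 2)
w2 = Aw1 = (21, 74, 79, 37)
The requested component of w2 is 74.

74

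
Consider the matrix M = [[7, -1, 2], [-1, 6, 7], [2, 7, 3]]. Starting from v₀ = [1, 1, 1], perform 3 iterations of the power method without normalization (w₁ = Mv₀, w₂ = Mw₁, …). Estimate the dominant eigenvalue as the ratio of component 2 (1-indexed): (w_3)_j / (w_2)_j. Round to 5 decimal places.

11.97297

w1 = Mv₀ = (7·1 + (-1)·1 + 2·1; (-1)·1 + 6·1 + 7·1; 2·1 + 7·1 + 3·1) = (8, 12, 12)
w2 = Mw1 = (7·8 + (-1)·12 + 2·12; (-1)·8 + 6·12 + 7·12; 2·8 + 7·12 + 3·12) = (68, 148, 136)
w3 = Mw2 = (600, 1772, 1580)
Ratio at component: 1772 / 148 = 11.97297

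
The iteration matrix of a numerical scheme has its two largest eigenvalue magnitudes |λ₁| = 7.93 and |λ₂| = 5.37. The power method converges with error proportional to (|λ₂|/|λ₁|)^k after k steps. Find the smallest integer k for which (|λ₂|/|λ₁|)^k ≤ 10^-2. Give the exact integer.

|λ₂/λ₁| = 5.37/7.93 = 0.67718
Need k ≥ ln(10^-2) / ln(0.67718) = -4.6052 / -0.3898 ≈ 11.813
Smallest integer k satisfying the bound: 12

12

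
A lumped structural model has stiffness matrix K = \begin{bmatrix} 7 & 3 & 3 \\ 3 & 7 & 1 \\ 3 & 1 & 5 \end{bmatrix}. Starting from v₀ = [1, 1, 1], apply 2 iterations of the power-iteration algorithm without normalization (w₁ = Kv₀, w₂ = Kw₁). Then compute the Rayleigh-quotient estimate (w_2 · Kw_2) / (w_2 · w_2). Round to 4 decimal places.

11.3207

w1 = Kv₀ = (7·1 + 3·1 + 3·1; 3·1 + 7·1 + 1·1; 3·1 + 1·1 + 5·1) = (13, 11, 9)
w2 = Kw1 = (7·13 + 3·11 + 3·9; 3·13 + 7·11 + 1·9; 3·13 + 1·11 + 5·9) = (151, 125, 95)
Kw2 = (1717, 1423, 1053)
w2·Kw2 = 151·1717 + 125·1423 + 95·1053 = 537177; w2·w2 = 151·151 + 125·125 + 95·95 = 47451
λ ≈ 537177/47451 = 11.3207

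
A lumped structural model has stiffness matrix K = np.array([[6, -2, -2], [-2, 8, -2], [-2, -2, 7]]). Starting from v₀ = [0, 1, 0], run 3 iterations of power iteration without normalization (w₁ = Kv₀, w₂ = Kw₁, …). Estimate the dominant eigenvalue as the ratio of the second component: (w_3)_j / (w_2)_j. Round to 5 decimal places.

w1 = Kv₀ = (-2, 8, -2)
w2 = Kw1 = (-24, 72, -26)
w3 = Kw2 = (-236, 676, -278)
Ratio at component: 676 / 72 = 9.38889

9.38889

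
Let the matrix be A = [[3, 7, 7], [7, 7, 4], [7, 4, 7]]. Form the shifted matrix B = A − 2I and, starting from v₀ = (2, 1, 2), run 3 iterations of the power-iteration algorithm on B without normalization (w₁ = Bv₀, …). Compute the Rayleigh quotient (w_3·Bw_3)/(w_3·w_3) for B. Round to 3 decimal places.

μ ≈ 15.676

B = A − 2I has rows (1, 7, 7); (7, 5, 4); (7, 4, 5)
w1 = Bv₀ = (1·2 + 7·1 + 7·2; 7·2 + 5·1 + 4·2; 7·2 + 4·1 + 5·2) = (23, 27, 28)
w2 = Bw1 = (1·23 + 7·27 + 7·28; 7·23 + 5·27 + 4·28; 7·23 + 4·27 + 5·28) = (408, 408, 409)
w3 = Bw2 = (6127, 6532, 6533)
Bw3 = (97582, 101681, 101682)
w3·Bw3 = 1926353712; w3·w3 = 122887242; μ ≈ 1926353712/122887242 = 15.676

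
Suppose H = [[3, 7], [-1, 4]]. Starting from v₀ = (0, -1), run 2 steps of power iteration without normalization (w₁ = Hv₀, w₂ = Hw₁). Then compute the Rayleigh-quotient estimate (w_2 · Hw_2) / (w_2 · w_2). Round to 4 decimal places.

λ ≈ 4.0987

w1 = Hv₀ = (-7, -4)
w2 = Hw1 = (-49, -9)
Hw2 = (-210, 13)
w2·Hw2 = (-49)·(-210) + (-9)·13 = 10173; w2·w2 = (-49)·(-49) + (-9)·(-9) = 2482
λ ≈ 10173/2482 = 4.0987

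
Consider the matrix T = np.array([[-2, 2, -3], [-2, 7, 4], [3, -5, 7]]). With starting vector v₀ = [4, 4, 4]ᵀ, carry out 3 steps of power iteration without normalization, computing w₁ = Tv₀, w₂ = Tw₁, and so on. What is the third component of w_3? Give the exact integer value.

w1 = Tv₀ = (-12, 36, 20)
w2 = Tw1 = (36, 356, -76)
w3 = Tw2 = (868, 2116, -2204)
The requested component of w3 is -2204.

-2204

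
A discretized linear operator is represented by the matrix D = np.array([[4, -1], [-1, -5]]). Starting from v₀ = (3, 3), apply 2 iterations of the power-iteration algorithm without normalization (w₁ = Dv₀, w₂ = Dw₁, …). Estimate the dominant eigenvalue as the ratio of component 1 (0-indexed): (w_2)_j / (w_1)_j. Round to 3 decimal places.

w1 = Dv₀ = (9, -18)
w2 = Dw1 = (54, 81)
Ratio at component: 81 / -18 = -4.500

-4.500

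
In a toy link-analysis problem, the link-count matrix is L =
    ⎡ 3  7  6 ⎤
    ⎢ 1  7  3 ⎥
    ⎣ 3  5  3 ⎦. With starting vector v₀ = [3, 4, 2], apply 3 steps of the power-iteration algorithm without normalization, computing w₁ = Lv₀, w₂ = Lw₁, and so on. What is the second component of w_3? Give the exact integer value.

4818

w1 = Lv₀ = (3·3 + 7·4 + 6·2; 1·3 + 7·4 + 3·2; 3·3 + 5·4 + 3·2) = (49, 37, 35)
w2 = Lw1 = (3·49 + 7·37 + 6·35; 1·49 + 7·37 + 3·35; 3·49 + 5·37 + 3·35) = (616, 413, 437)
w3 = Lw2 = (7361, 4818, 5224)
The requested component of w3 is 4818.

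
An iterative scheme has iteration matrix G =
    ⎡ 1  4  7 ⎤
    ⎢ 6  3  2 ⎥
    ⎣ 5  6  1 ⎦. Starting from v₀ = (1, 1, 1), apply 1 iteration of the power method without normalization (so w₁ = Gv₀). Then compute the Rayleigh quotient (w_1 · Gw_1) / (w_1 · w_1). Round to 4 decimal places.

w1 = Gv₀ = (1·1 + 4·1 + 7·1; 6·1 + 3·1 + 2·1; 5·1 + 6·1 + 1·1) = (12, 11, 12)
Gw1 = (140, 129, 138)
w1·Gw1 = 12·140 + 11·129 + 12·138 = 4755; w1·w1 = 12·12 + 11·11 + 12·12 = 409
λ ≈ 4755/409 = 11.6259

λ ≈ 11.6259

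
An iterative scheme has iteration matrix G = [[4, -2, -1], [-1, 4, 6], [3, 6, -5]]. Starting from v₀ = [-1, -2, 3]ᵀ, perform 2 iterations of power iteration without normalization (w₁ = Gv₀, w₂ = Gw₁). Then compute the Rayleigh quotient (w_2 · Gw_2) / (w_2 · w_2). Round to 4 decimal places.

w1 = Gv₀ = (4·(-1) + (-2)·(-2) + (-1)·3; (-1)·(-1) + 4·(-2) + 6·3; 3·(-1) + 6·(-2) + (-5)·3) = (-3, 11, -30)
w2 = Gw1 = (4·(-3) + (-2)·11 + (-1)·(-30); (-1)·(-3) + 4·11 + 6·(-30); 3·(-3) + 6·11 + (-5)·(-30)) = (-4, -133, 207)
Gw2 = (43, 714, -1845)
w2·Gw2 = (-4)·43 + (-133)·714 + 207·(-1845) = -477049; w2·w2 = (-4)·(-4) + (-133)·(-133) + 207·207 = 60554
λ ≈ -477049/60554 = -7.8781

-7.8781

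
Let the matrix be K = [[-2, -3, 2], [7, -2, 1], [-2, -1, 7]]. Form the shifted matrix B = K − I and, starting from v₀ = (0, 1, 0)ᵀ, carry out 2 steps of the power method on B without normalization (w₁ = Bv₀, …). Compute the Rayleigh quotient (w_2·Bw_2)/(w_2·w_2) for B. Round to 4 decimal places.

μ ≈ -4.7304

B = K − I has rows (-3, -3, 2); (7, -3, 1); (-2, -1, 6)
w1 = Bv₀ = (-3, -3, -1)
w2 = Bw1 = (16, -13, 3)
Bw2 = (-3, 154, -1)
w2·Bw2 = -2053; w2·w2 = 434; μ ≈ -2053/434 = -4.7304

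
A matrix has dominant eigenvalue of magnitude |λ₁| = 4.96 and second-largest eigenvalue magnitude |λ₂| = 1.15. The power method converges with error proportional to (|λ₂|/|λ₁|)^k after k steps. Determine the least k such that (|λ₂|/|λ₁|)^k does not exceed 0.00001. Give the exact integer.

|λ₂/λ₁| = 1.15/4.96 = 0.23185
Need k ≥ ln(0.00001) / ln(0.23185) = -11.5129 / -1.4616 ≈ 7.877
Smallest integer k satisfying the bound: 8

8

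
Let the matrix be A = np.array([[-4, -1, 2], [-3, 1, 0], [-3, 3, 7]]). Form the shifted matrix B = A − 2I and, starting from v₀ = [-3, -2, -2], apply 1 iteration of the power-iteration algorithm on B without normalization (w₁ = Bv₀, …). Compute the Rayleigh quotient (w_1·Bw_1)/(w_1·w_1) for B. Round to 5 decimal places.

B = A − 2I has rows (-6, -1, 2); (-3, -1, 0); (-3, 3, 5)
w1 = Bv₀ = (16, 11, -7)
Bw1 = (-121, -59, -50)
w1·Bw1 = -2235; w1·w1 = 426; μ ≈ -2235/426 = -5.24648

μ ≈ -5.24648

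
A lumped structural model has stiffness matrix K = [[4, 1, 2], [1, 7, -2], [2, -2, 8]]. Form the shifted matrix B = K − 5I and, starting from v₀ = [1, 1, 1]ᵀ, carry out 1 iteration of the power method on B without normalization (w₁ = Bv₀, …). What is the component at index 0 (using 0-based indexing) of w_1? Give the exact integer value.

2

B = K − 5I has rows (-1, 1, 2); (1, 2, -2); (2, -2, 3)
w1 = Bv₀ = (2, 1, 3)
Requested component of w1: 2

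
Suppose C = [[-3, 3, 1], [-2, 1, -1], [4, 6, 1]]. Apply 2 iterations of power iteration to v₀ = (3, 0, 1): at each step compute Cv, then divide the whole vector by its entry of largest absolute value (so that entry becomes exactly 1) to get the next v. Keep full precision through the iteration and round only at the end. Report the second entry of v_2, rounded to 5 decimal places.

0.06557

Cv0 = (-8.000000, -7.000000, 13.000000); divide by 13.000000 → v1 = (-0.615385, -0.538462, 1.000000)
Cv1 = (1.230769, -0.307692, -4.692308); divide by -4.692308 → v2 = (-0.262295, 0.065574, 1.000000)
Requested entry of v2: -4/-61 = 0.06557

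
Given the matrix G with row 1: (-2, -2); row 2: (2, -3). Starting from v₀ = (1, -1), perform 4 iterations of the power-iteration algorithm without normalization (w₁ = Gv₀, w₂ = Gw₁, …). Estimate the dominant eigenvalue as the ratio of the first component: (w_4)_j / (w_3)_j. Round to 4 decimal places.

w1 = Gv₀ = ((-2)·1 + (-2)·(-1); 2·1 + (-3)·(-1)) = (0, 5)
w2 = Gw1 = ((-2)·0 + (-2)·5; 2·0 + (-3)·5) = (-10, -15)
w3 = Gw2 = (50, 25)
w4 = Gw3 = (-150, 25)
Ratio at component: -150 / 50 = -3.0000

λ ≈ -3.0000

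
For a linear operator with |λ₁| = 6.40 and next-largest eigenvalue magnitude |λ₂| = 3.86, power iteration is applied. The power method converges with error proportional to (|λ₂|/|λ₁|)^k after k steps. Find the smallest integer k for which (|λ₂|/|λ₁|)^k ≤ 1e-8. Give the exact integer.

|λ₂/λ₁| = 3.86/6.40 = 0.60313
Need k ≥ ln(1e-8) / ln(0.60313) = -18.4207 / -0.5056 ≈ 36.431
Smallest integer k satisfying the bound: 37

37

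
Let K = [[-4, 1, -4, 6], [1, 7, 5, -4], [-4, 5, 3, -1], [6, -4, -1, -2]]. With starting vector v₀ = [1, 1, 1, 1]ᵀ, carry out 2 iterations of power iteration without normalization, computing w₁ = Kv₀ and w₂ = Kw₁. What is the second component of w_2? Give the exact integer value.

w1 = Kv₀ = (-1, 9, 3, -1)
w2 = Kw1 = (-5, 81, 59, -43)
The requested component of w2 is 81.

81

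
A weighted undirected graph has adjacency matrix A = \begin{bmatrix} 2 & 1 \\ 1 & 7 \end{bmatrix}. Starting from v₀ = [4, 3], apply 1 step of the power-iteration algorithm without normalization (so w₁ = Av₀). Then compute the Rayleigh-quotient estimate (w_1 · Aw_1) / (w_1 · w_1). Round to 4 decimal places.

6.9263

w1 = Av₀ = (11, 25)
Aw1 = (47, 186)
w1·Aw1 = 11·47 + 25·186 = 5167; w1·w1 = 11·11 + 25·25 = 746
λ ≈ 5167/746 = 6.9263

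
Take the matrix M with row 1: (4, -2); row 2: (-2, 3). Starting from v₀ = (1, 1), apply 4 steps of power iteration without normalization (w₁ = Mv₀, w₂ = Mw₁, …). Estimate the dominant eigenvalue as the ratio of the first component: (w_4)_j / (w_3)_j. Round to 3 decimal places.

w1 = Mv₀ = (4·1 + (-2)·1; (-2)·1 + 3·1) = (2, 1)
w2 = Mw1 = (4·2 + (-2)·1; (-2)·2 + 3·1) = (6, -1)
w3 = Mw2 = (26, -15)
w4 = Mw3 = (134, -97)
Ratio at component: 134 / 26 = 5.154

5.154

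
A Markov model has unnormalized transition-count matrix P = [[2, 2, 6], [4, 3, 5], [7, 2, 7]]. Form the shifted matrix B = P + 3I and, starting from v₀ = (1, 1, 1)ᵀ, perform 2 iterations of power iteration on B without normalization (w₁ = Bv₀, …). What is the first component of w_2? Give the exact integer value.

B = P + 3I has rows (5, 2, 6); (4, 6, 5); (7, 2, 10)
w1 = Bv₀ = (5·1 + 2·1 + 6·1; 4·1 + 6·1 + 5·1; 7·1 + 2·1 + 10·1) = (13, 15, 19)
w2 = Bw1 = (5·13 + 2·15 + 6·19; 4·13 + 6·15 + 5·19; 7·13 + 2·15 + 10·19) = (209, 237, 311)
Requested component of w2: 209

209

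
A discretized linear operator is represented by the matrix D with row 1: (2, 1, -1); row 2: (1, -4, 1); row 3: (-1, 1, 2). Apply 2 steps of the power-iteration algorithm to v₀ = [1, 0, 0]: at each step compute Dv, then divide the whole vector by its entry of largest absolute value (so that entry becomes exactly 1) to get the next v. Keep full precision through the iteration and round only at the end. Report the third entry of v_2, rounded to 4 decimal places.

-0.5000

Dv0 = (2.00000, 1.00000, -1.00000); divide by 2.00000 → v1 = (1.00000, 0.50000, -0.50000)
Dv1 = (3.00000, -1.50000, -1.50000); divide by 3.00000 → v2 = (1.00000, -0.50000, -0.50000)
Requested entry of v2: -3/6 = -0.5000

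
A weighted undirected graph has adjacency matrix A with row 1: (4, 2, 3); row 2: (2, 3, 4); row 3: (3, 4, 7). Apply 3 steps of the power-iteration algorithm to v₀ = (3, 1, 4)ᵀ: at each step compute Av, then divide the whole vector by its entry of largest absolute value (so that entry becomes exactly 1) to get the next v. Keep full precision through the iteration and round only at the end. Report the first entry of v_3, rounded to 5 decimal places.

Av0 = (26.000000, 25.000000, 41.000000); divide by 41.000000 → v1 = (0.634146, 0.609756, 1.000000)
Av1 = (6.756098, 7.097561, 11.341463); divide by 11.341463 → v2 = (0.595699, 0.625806, 1.000000)
Av2 = (6.634409, 7.068817, 11.290323); divide by 11.290323 → v3 = (0.587619, 0.626095, 1.000000)
Requested entry of v3: 3085/5250 = 0.58762

0.58762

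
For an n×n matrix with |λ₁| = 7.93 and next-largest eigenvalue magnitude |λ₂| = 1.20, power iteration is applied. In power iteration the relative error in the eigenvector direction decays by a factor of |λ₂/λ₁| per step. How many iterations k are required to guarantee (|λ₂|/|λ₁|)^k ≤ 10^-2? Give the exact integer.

|λ₂/λ₁| = 1.20/7.93 = 0.15132
Need k ≥ ln(10^-2) / ln(0.15132) = -4.6052 / -1.8883 ≈ 2.439
Smallest integer k satisfying the bound: 3

3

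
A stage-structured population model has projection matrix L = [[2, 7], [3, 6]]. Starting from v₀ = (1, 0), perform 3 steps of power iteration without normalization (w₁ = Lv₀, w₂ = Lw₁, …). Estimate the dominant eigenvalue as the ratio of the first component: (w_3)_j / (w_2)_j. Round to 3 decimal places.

λ ≈ 8.720

w1 = Lv₀ = (2, 3)
w2 = Lw1 = (25, 24)
w3 = Lw2 = (218, 219)
Ratio at component: 218 / 25 = 8.720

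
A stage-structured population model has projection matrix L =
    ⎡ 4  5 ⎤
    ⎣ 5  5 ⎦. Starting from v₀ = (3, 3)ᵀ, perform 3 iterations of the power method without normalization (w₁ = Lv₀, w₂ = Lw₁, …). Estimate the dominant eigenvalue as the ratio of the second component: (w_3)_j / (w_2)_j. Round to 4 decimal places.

w1 = Lv₀ = (27, 30)
w2 = Lw1 = (258, 285)
w3 = Lw2 = (2457, 2715)
Ratio at component: 2715 / 285 = 9.5263

λ ≈ 9.5263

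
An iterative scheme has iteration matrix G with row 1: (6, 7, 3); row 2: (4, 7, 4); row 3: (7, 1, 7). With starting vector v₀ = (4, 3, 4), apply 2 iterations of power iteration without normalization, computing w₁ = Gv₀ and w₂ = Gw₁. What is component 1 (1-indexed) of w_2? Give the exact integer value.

890

w1 = Gv₀ = (6·4 + 7·3 + 3·4; 4·4 + 7·3 + 4·4; 7·4 + 1·3 + 7·4) = (57, 53, 59)
w2 = Gw1 = (6·57 + 7·53 + 3·59; 4·57 + 7·53 + 4·59; 7·57 + 1·53 + 7·59) = (890, 835, 865)
The requested component of w2 is 890.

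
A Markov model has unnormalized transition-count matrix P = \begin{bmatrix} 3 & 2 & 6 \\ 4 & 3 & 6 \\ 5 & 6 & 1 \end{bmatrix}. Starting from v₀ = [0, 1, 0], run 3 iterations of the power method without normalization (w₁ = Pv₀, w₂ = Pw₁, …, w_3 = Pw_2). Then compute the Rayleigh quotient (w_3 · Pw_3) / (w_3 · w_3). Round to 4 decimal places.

11.9174

w1 = Pv₀ = (2, 3, 6)
w2 = Pw1 = (48, 53, 34)
w3 = Pw2 = (454, 555, 592)
Pw3 = (6024, 7033, 6192)
w3·Pw3 = 454·6024 + 555·7033 + 592·6192 = 10303875; w3·w3 = 454·454 + 555·555 + 592·592 = 864605
λ ≈ 10303875/864605 = 11.9174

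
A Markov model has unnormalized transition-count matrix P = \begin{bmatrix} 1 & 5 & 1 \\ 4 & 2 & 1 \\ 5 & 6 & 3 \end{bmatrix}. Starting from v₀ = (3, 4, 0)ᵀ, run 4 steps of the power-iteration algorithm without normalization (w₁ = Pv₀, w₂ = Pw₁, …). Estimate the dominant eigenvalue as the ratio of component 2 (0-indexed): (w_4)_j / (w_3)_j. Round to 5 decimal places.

w1 = Pv₀ = (1·3 + 5·4 + 1·0; 4·3 + 2·4 + 1·0; 5·3 + 6·4 + 3·0) = (23, 20, 39)
w2 = Pw1 = (1·23 + 5·20 + 1·39; 4·23 + 2·20 + 1·39; 5·23 + 6·20 + 3·39) = (162, 171, 352)
w3 = Pw2 = (1369, 1342, 2892)
w4 = Pw3 = (10971, 11052, 23573)
Ratio at component: 23573 / 2892 = 8.15111

λ ≈ 8.15111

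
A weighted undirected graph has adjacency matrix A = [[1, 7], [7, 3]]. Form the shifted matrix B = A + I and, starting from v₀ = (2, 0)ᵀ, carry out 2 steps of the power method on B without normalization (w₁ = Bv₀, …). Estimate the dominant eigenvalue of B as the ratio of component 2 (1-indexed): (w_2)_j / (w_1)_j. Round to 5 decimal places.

B = A + I has rows (2, 7); (7, 4)
w1 = Bv₀ = (4, 14)
w2 = Bw1 = (106, 84)
Ratio: 84/14 = 6.00000

6.00000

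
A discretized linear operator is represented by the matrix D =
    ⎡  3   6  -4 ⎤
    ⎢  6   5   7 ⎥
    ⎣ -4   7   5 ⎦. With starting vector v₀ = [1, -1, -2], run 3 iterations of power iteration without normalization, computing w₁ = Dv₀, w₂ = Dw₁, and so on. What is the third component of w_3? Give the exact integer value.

w1 = Dv₀ = (3·1 + 6·(-1) + (-4)·(-2); 6·1 + 5·(-1) + 7·(-2); (-4)·1 + 7·(-1) + 5·(-2)) = (5, -13, -21)
w2 = Dw1 = (3·5 + 6·(-13) + (-4)·(-21); 6·5 + 5·(-13) + 7·(-21); (-4)·5 + 7·(-13) + 5·(-21)) = (21, -182, -216)
w3 = Dw2 = (-165, -2296, -2438)
The requested component of w3 is -2438.

-2438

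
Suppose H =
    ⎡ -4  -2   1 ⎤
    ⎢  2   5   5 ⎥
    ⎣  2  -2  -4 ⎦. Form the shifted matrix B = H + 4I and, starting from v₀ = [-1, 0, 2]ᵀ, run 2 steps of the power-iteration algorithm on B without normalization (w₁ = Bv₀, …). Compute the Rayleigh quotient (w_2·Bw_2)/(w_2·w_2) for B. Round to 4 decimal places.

B = H + 4I has rows (0, -2, 1); (2, 9, 5); (2, -2, 0)
w1 = Bv₀ = (0·(-1) + (-2)·0 + 1·2; 2·(-1) + 9·0 + 5·2; 2·(-1) + (-2)·0 + 0·2) = (2, 8, -2)
w2 = Bw1 = (0·2 + (-2)·8 + 1·(-2); 2·2 + 9·8 + 5·(-2); 2·2 + (-2)·8 + 0·(-2)) = (-18, 66, -12)
Bw2 = (-144, 498, -168)
w2·Bw2 = 37476; w2·w2 = 4824; μ ≈ 37476/4824 = 7.7687

7.7687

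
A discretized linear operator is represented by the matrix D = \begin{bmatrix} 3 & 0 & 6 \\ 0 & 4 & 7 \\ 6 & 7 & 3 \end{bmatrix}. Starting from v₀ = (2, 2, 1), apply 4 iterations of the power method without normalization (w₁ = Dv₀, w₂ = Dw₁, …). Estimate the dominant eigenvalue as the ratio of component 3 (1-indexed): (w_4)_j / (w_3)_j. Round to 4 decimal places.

w1 = Dv₀ = (3·2 + 0·2 + 6·1; 0·2 + 4·2 + 7·1; 6·2 + 7·2 + 3·1) = (12, 15, 29)
w2 = Dw1 = (3·12 + 0·15 + 6·29; 0·12 + 4·15 + 7·29; 6·12 + 7·15 + 3·29) = (210, 263, 264)
w3 = Dw2 = (2214, 2900, 3893)
w4 = Dw3 = (30000, 38851, 45263)
Ratio at component: 45263 / 3893 = 11.6268

11.6268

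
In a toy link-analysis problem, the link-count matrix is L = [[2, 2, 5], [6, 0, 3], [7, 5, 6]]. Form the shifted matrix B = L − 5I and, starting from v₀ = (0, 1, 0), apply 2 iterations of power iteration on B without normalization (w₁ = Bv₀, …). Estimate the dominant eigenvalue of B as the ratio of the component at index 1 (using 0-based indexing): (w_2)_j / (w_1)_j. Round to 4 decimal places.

B = L − 5I has rows (-3, 2, 5); (6, -5, 3); (7, 5, 1)
w1 = Bv₀ = ((-3)·0 + 2·1 + 5·0; 6·0 + (-5)·1 + 3·0; 7·0 + 5·1 + 1·0) = (2, -5, 5)
w2 = Bw1 = ((-3)·2 + 2·(-5) + 5·5; 6·2 + (-5)·(-5) + 3·5; 7·2 + 5·(-5) + 1·5) = (9, 52, -6)
Ratio: 52/-5 = -10.4000

μ ≈ -10.4000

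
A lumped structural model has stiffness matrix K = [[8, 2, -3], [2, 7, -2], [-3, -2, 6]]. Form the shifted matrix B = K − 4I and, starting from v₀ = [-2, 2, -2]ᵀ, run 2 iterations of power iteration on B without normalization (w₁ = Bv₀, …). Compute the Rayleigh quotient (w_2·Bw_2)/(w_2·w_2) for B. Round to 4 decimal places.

B = K − 4I has rows (4, 2, -3); (2, 3, -2); (-3, -2, 2)
w1 = Bv₀ = (4·(-2) + 2·2 + (-3)·(-2); 2·(-2) + 3·2 + (-2)·(-2); (-3)·(-2) + (-2)·2 + 2·(-2)) = (2, 6, -2)
w2 = Bw1 = (4·2 + 2·6 + (-3)·(-2); 2·2 + 3·6 + (-2)·(-2); (-3)·2 + (-2)·6 + 2·(-2)) = (26, 26, -22)
Bw2 = (222, 174, -174)
w2·Bw2 = 14124; w2·w2 = 1836; μ ≈ 14124/1836 = 7.6928

7.6928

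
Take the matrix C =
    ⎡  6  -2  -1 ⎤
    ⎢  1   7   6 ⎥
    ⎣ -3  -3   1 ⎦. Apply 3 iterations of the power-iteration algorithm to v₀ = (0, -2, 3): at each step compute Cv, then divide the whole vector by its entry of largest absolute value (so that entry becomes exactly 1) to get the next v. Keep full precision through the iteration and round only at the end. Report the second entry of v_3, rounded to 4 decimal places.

Cv0 = (1.00000, 4.00000, 9.00000); divide by 9.00000 → v1 = (0.11111, 0.44444, 1.00000)
Cv1 = (-1.22222, 9.22222, -0.66667); divide by 9.22222 → v2 = (-0.13253, 1.00000, -0.07229)
Cv2 = (-2.72289, 6.43373, -2.67470); divide by 6.43373 → v3 = (-0.42322, 1.00000, -0.41573)
Requested entry of v3: 534/534 = 1.0000

1.0000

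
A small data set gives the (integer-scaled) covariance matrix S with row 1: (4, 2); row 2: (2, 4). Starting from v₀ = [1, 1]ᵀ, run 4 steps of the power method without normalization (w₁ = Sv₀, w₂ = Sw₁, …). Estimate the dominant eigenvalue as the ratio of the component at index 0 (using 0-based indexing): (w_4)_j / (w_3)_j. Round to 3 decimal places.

λ ≈ 6.000

w1 = Sv₀ = (4·1 + 2·1; 2·1 + 4·1) = (6, 6)
w2 = Sw1 = (4·6 + 2·6; 2·6 + 4·6) = (36, 36)
w3 = Sw2 = (216, 216)
w4 = Sw3 = (1296, 1296)
Ratio at component: 1296 / 216 = 6.000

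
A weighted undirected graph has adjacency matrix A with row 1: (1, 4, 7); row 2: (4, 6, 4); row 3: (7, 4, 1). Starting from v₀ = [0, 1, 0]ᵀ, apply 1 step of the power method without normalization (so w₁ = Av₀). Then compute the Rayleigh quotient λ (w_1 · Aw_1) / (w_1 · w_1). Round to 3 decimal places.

w1 = Av₀ = (1·0 + 4·1 + 7·0; 4·0 + 6·1 + 4·0; 7·0 + 4·1 + 1·0) = (4, 6, 4)
Aw1 = (56, 68, 56)
w1·Aw1 = 4·56 + 6·68 + 4·56 = 856; w1·w1 = 4·4 + 6·6 + 4·4 = 68
λ ≈ 856/68 = 12.588

λ ≈ 12.588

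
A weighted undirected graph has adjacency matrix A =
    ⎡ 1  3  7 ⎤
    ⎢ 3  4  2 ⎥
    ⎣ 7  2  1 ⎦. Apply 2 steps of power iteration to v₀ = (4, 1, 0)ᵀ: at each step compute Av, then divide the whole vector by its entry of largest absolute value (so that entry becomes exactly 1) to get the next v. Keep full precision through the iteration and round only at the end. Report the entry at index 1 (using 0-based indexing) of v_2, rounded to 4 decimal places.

Av0 = (7.00000, 16.00000, 30.00000); divide by 30.00000 → v1 = (0.23333, 0.53333, 1.00000)
Av1 = (8.83333, 4.83333, 3.70000); divide by 8.83333 → v2 = (1.00000, 0.54717, 0.41887)
Requested entry of v2: 145/265 = 0.5472

0.5472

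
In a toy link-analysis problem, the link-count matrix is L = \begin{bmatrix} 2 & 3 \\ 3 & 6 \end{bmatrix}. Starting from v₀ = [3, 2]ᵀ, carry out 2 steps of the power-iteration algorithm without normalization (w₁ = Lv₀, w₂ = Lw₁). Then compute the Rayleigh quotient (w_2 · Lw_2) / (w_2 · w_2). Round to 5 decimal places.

w1 = Lv₀ = (2·3 + 3·2; 3·3 + 6·2) = (12, 21)
w2 = Lw1 = (2·12 + 3·21; 3·12 + 6·21) = (87, 162)
Lw2 = (660, 1233)
w2·Lw2 = 87·660 + 162·1233 = 257166; w2·w2 = 87·87 + 162·162 = 33813
λ ≈ 257166/33813 = 7.60554

λ ≈ 7.60554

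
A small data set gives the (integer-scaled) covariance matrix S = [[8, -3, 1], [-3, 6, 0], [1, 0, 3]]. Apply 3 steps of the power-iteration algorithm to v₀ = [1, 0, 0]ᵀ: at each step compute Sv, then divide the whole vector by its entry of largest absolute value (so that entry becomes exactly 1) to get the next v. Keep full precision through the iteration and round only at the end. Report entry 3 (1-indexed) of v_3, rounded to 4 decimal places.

Sv0 = (8.00000, -3.00000, 1.00000); divide by 8.00000 → v1 = (1.00000, -0.37500, 0.12500)
Sv1 = (9.25000, -5.25000, 1.37500); divide by 9.25000 → v2 = (1.00000, -0.56757, 0.14865)
Sv2 = (9.85135, -6.40541, 1.44595); divide by 9.85135 → v3 = (1.00000, -0.65021, 0.14678)
Requested entry of v3: 107/729 = 0.1468

0.1468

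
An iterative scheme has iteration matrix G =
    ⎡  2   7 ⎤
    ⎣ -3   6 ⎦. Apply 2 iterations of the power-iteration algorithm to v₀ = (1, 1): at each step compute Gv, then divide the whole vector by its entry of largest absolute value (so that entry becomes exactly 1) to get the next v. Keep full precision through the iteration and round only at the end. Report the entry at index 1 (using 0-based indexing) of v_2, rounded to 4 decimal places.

-0.2308

Gv0 = (9.00000, 3.00000); divide by 9.00000 → v1 = (1.00000, 0.33333)
Gv1 = (4.33333, -1.00000); divide by 4.33333 → v2 = (1.00000, -0.23077)
Requested entry of v2: -9/39 = -0.2308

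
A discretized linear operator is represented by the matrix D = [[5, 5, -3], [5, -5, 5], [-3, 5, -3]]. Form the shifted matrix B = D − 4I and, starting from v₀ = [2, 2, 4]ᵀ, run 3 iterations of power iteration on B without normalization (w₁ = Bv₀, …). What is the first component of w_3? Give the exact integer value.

-1692

B = D − 4I has rows (1, 5, -3); (5, -9, 5); (-3, 5, -7)
w1 = Bv₀ = (0, 12, -24)
w2 = Bw1 = (132, -228, 228)
w3 = Bw2 = (-1692, 3852, -3132)
Requested component of w3: -1692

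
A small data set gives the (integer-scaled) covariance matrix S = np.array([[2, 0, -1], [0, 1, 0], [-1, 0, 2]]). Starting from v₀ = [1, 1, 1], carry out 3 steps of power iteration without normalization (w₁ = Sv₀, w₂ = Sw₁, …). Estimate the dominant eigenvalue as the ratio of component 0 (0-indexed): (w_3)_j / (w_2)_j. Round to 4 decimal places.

w1 = Sv₀ = (1, 1, 1)
w2 = Sw1 = (1, 1, 1)
w3 = Sw2 = (1, 1, 1)
Ratio at component: 1 / 1 = 1.0000

1.0000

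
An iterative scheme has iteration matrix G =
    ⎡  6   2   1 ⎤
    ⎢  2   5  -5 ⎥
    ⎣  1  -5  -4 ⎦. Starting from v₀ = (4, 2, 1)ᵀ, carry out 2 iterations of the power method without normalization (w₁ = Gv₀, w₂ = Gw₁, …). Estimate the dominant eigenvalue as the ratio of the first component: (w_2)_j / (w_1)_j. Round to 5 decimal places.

w1 = Gv₀ = (6·4 + 2·2 + 1·1; 2·4 + 5·2 + (-5)·1; 1·4 + (-5)·2 + (-4)·1) = (29, 13, -10)
w2 = Gw1 = (6·29 + 2·13 + 1·(-10); 2·29 + 5·13 + (-5)·(-10); 1·29 + (-5)·13 + (-4)·(-10)) = (190, 173, 4)
Ratio at component: 190 / 29 = 6.55172

6.55172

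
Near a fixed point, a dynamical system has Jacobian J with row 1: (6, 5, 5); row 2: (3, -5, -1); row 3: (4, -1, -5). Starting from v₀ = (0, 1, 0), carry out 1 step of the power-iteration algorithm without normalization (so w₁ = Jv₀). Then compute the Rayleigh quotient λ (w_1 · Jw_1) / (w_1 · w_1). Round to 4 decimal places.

-4.6078

w1 = Jv₀ = (5, -5, -1)
Jw1 = (0, 41, 30)
w1·Jw1 = 5·0 + (-5)·41 + (-1)·30 = -235; w1·w1 = 5·5 + (-5)·(-5) + (-1)·(-1) = 51
λ ≈ -235/51 = -4.6078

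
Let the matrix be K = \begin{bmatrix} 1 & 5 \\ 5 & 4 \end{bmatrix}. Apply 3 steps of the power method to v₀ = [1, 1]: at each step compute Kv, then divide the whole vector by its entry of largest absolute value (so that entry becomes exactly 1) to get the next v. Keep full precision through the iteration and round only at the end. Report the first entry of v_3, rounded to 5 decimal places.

0.73410

Kv0 = (6.000000, 9.000000); divide by 9.000000 → v1 = (0.666667, 1.000000)
Kv1 = (5.666667, 7.333333); divide by 7.333333 → v2 = (0.772727, 1.000000)
Kv2 = (5.772727, 7.863636); divide by 7.863636 → v3 = (0.734104, 1.000000)
Requested entry of v3: 381/519 = 0.73410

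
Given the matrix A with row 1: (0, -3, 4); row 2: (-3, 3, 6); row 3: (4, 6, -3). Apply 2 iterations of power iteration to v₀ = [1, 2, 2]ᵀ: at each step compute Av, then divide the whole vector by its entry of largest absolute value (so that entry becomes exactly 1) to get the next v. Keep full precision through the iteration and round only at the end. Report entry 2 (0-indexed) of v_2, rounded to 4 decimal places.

0.6869

Av0 = (2.00000, 15.00000, 10.00000); divide by 15.00000 → v1 = (0.13333, 1.00000, 0.66667)
Av1 = (-0.33333, 6.60000, 4.53333); divide by 6.60000 → v2 = (-0.05051, 1.00000, 0.68687)
Requested entry of v2: 68/99 = 0.6869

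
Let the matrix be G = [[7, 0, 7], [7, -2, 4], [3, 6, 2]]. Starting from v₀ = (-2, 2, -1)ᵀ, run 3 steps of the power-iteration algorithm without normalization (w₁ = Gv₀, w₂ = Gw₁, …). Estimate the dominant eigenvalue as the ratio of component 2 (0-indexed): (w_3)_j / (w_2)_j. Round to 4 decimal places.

λ ≈ 6.7005

w1 = Gv₀ = (-21, -22, 4)
w2 = Gw1 = (-119, -87, -187)
w3 = Gw2 = (-2142, -1407, -1253)
Ratio at component: -1253 / -187 = 6.7005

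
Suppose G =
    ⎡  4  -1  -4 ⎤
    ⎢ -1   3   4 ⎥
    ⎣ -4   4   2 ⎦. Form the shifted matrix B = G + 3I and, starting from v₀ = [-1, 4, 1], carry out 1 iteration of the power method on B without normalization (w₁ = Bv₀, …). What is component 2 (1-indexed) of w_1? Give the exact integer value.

29

B = G + 3I has rows (7, -1, -4); (-1, 6, 4); (-4, 4, 5)
w1 = Bv₀ = (-15, 29, 25)
Requested component of w1: 29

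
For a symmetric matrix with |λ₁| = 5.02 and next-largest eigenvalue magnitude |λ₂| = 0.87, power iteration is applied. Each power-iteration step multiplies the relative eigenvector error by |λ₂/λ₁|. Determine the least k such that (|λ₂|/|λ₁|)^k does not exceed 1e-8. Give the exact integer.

11

|λ₂/λ₁| = 0.87/5.02 = 0.17331
Need k ≥ ln(1e-8) / ln(0.17331) = -18.4207 / -1.7527 ≈ 10.510
Smallest integer k satisfying the bound: 11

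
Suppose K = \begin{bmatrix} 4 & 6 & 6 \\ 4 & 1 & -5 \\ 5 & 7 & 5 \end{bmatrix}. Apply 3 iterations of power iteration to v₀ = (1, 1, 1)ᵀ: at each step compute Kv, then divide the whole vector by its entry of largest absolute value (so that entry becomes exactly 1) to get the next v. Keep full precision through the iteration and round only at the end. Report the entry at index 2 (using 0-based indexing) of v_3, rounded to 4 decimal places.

0.9869

Kv0 = (16.00000, 0.00000, 17.00000); divide by 17.00000 → v1 = (0.94118, 0.00000, 1.00000)
Kv1 = (9.76471, -1.23529, 9.70588); divide by 9.76471 → v2 = (1.00000, -0.12651, 0.99398)
Kv2 = (9.20482, -1.09639, 9.08434); divide by 9.20482 → v3 = (1.00000, -0.11911, 0.98691)
Requested entry of v3: 1508/1528 = 0.9869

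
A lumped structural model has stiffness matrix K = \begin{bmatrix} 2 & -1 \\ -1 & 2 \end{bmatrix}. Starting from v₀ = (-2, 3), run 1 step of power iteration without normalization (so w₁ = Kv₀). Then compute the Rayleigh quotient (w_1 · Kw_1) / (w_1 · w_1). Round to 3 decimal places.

w1 = Kv₀ = (2·(-2) + (-1)·3; (-1)·(-2) + 2·3) = (-7, 8)
Kw1 = (-22, 23)
w1·Kw1 = (-7)·(-22) + 8·23 = 338; w1·w1 = (-7)·(-7) + 8·8 = 113
λ ≈ 338/113 = 2.991

λ ≈ 2.991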